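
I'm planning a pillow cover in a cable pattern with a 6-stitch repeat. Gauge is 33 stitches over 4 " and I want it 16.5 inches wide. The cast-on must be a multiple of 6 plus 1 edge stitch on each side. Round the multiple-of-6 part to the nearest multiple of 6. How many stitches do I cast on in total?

33 / 4 = 8.25 sts per inch.
16.5 × 8.25 = 136.12 sts.
Less 2 edge sts → 134.12 for the repeat.
Nearest multiple of 6: 132.
Add back 2 edge sts → 134.

Cast on 134 stitches.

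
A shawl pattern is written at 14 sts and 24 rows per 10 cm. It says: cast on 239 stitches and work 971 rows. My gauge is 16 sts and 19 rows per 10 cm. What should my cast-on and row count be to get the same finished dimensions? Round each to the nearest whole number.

Stitches: 239 × 16/14 = 273.14 → 273.
Rows: 971 × 19/24 = 768.71 → 769.

Cast on 273 stitches; work 769 rows.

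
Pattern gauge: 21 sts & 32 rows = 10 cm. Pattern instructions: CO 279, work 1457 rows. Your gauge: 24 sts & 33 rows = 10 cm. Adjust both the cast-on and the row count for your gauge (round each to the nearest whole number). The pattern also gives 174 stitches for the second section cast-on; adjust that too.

Cast on 319 stitches; work 1503 rows; second section cast-on 199 stitches.

Stitches: 279 × 24/21 = 318.86 → 319.
Rows: 1457 × 33/32 = 1502.53 → 1503.
second section cast-on: 174 × 24/21 = 198.86 → 199.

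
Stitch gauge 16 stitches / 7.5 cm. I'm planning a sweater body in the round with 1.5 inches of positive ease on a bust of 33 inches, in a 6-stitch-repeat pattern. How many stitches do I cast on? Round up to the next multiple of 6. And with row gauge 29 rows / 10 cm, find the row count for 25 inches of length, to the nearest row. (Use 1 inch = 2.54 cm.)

Finished = 33 + 1.5 = 34.5 inches.
34.5 inches × 2.54 = 87.63 cm.
16/7.5 = 2.133 sts per cm; 87.63 × 2.133 = 186.94 sts.
Next multiple of 6 → 192.
25 inches = 63.50 cm; × 2.9 = 184.15 → 184 rows.

Cast on 192 stitches; work 184 rows.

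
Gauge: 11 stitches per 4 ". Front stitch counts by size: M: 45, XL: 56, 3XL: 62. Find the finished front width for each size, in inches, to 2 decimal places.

M 16.36 inches; XL 20.36 inches; 3XL 22.55 inches.

11/4 = 2.75 sts per in.
M: 45 / 2.75 = 16.364 → 16.36 in.
XL: 56 / 2.75 = 20.364 → 20.36 in.
3XL: 62 / 2.75 = 22.545 → 22.55 in.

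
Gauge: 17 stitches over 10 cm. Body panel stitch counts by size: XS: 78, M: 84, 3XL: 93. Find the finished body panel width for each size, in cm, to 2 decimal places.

17/10 = 1.7 sts per cm.
XS: 78 / 1.7 = 45.882 → 45.88 cm.
M: 84 / 1.7 = 49.412 → 49.41 cm.
3XL: 93 / 1.7 = 54.706 → 54.71 cm.

XS 45.88 cm; M 49.41 cm; 3XL 54.71 cm.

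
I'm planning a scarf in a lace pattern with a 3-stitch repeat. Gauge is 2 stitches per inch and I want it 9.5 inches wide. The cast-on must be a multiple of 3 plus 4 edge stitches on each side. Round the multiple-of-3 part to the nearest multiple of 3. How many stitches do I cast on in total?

Cast on 20 stitches.

2 / 1 = 2 sts per inch.
9.5 × 2 = 19.00 sts.
Less 8 edge sts → 11.00 for the repeat.
Nearest multiple of 3: 12.
Add back 8 edge sts → 20.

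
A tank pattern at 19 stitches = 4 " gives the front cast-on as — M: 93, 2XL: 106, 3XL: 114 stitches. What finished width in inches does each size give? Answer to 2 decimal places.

19/4 = 4.75 sts per in.
M: 93 / 4.75 = 19.579 → 19.58 in.
2XL: 106 / 4.75 = 22.316 → 22.32 in.
3XL: 114 / 4.75 = 24.000 → 24.00 in.

M 19.58 inches; 2XL 22.32 inches; 3XL 24.00 inches.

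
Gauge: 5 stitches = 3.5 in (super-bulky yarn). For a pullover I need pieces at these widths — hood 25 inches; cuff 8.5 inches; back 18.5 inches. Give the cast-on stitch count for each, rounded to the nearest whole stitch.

hood 36; cuff 12; back 26.

Rate = 5/3.5 = 1.429 sts per in.
hood: 25 × 1.429 = 35.71 → 36.
cuff: 8.5 × 1.429 = 12.14 → 12.
back: 18.5 × 1.429 = 26.43 → 26.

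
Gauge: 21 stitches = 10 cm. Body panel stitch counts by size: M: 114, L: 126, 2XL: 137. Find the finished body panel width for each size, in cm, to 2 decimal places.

M 54.29 cm; L 60.00 cm; 2XL 65.24 cm.

21/10 = 2.1 sts per cm.
M: 114 / 2.1 = 54.286 → 54.29 cm.
L: 126 / 2.1 = 60.000 → 60.00 cm.
2XL: 137 / 2.1 = 65.238 → 65.24 cm.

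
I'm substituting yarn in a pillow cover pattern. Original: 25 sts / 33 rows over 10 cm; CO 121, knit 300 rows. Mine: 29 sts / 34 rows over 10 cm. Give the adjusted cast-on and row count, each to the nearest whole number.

Stitches: 121 × 29/25 = 140.36 → 140.
Rows: 300 × 34/33 = 309.09 → 309.

Cast on 140 stitches; work 309 rows.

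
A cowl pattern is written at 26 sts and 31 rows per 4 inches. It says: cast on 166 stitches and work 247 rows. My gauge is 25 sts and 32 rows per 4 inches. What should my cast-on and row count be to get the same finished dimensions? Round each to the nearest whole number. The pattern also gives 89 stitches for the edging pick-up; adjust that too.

Stitches: 166 × 25/26 = 159.62 → 160.
Rows: 247 × 32/31 = 254.97 → 255.
edging pick-up: 89 × 25/26 = 85.58 → 86.

Cast on 160 stitches; work 255 rows; edging pick-up 86 stitches.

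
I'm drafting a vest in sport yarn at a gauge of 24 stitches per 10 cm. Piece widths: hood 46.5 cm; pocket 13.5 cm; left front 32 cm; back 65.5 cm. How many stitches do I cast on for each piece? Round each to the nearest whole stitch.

Rate = 24/10 = 2.4 sts per cm.
hood: 46.5 × 2.4 = 111.60 → 112.
pocket: 13.5 × 2.4 = 32.40 → 32.
left front: 32 × 2.4 = 76.80 → 77.
back: 65.5 × 2.4 = 157.20 → 157.

hood 112; pocket 32; left front 77; back 157.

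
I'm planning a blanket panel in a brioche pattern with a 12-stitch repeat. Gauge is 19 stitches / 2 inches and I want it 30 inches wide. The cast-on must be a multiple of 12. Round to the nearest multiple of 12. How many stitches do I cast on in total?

CO 288 sts.

19 / 2 = 9.5 sts per inch.
30 × 9.5 = 285.00 sts.
Nearest multiple of 12: 288.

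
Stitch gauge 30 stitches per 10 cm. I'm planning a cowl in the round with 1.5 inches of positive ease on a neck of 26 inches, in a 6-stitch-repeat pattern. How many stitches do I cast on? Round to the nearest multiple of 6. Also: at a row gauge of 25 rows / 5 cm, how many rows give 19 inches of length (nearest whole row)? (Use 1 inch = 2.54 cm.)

Finished = 26 + 1.5 = 27.5 inches.
27.5 inches × 2.54 = 69.85 cm.
30/10 = 3 sts per cm; 69.85 × 3 = 209.55 sts.
Nearest multiple of 6 → 210.
19 inches = 48.26 cm; × 5 = 241.30 → 241 rows.

Cast on 210 stitches; work 241 rows.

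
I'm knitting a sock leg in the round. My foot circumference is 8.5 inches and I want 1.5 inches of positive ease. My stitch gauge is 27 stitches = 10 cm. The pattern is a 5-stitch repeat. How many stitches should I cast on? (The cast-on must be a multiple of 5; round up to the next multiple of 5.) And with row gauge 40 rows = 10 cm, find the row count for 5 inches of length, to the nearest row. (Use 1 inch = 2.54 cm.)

Finished = 8.5 + 1.5 = 10 inches.
10 inches × 2.54 = 25.40 cm.
27/10 = 2.7 sts per cm; 25.40 × 2.7 = 68.58 sts.
Next multiple of 5 → 70.
5 inches = 12.70 cm; × 4 = 50.80 → 51 rows.

Cast on 70 stitches; work 51 rows.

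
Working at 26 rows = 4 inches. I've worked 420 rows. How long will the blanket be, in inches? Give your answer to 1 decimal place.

64.6 inches.

26 rows / 4 inch = 6.5 rows per inch.
420 / 6.5 = 64.62 inches.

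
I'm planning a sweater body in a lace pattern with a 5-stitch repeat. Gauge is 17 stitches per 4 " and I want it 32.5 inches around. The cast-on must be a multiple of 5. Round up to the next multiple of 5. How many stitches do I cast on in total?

Cast on 140 stitches.

17 / 4 = 4.25 sts per inch.
32.5 × 4.25 = 138.12 sts.
Next multiple of 5: 140.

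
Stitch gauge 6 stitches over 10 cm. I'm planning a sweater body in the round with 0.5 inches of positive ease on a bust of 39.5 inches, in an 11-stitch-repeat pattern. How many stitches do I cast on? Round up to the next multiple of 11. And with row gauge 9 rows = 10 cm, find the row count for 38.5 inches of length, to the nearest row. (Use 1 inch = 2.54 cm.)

Finished = 39.5 + 0.5 = 40 inches.
40 inches × 2.54 = 101.60 cm.
6/10 = 0.6 sts per cm; 101.60 × 0.6 = 60.96 sts.
Next multiple of 11 → 66.
38.5 inches = 97.79 cm; × 0.9 = 88.01 → 88 rows.

Cast on 66 stitches; work 88 rows.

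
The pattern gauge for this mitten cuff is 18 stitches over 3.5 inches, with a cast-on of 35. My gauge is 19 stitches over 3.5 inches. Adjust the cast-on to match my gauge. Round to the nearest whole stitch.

Scale factor = 19 / 18 = 1.056.
35 × 19 / 18 = 36.94 sts.
→ 37 sts.

Cast on 37 stitches.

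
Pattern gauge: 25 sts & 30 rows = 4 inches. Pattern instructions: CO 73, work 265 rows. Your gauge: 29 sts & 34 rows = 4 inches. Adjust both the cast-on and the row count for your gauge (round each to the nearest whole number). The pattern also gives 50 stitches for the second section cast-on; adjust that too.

Cast on 85 stitches; work 300 rows; second section cast-on 58 stitches.

Stitches: 73 × 29/25 = 84.68 → 85.
Rows: 265 × 34/30 = 300.33 → 300.
second section cast-on: 50 × 29/25 = 58.00 → 58.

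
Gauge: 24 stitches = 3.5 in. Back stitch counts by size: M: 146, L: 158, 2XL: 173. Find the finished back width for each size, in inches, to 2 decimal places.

M 21.29 inches; L 23.04 inches; 2XL 25.23 inches.

24/3.5 = 6.857 sts per in.
M: 146 / 6.857 = 21.292 → 21.29 in.
L: 158 / 6.857 = 23.042 → 23.04 in.
2XL: 173 / 6.857 = 25.229 → 25.23 in.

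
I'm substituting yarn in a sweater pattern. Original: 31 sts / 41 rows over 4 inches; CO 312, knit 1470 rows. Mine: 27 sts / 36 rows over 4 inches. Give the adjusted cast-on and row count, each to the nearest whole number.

Stitches: 312 × 27/31 = 271.74 → 272.
Rows: 1470 × 36/41 = 1290.73 → 1291.

Cast on 272 stitches; work 1291 rows.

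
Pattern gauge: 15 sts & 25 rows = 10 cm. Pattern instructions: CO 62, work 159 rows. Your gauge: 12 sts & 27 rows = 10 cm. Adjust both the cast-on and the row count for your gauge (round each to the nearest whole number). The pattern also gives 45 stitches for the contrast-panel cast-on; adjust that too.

Stitches: 62 × 12/15 = 49.60 → 50.
Rows: 159 × 27/25 = 171.72 → 172.
contrast-panel cast-on: 45 × 12/15 = 36.00 → 36.

Cast on 50 stitches; work 172 rows; contrast-panel cast-on 36 stitches.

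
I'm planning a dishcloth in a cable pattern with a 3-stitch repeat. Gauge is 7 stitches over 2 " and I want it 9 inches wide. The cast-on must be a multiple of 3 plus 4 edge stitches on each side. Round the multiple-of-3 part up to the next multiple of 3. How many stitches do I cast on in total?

CO 32 sts.

7 / 2 = 3.5 sts per inch.
9 × 3.5 = 31.50 sts.
Less 8 edge sts → 23.50 for the repeat.
Next multiple of 3: 24.
Add back 8 edge sts → 32.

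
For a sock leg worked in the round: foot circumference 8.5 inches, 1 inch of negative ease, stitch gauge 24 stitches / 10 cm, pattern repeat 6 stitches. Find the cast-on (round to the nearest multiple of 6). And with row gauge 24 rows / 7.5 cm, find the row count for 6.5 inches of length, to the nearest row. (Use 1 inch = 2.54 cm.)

Cast on 48 stitches; work 53 rows.

Finished = 8.5 − 1 = 7.5 inches.
7.5 inches × 2.54 = 19.05 cm.
24/10 = 2.4 sts per cm; 19.05 × 2.4 = 45.72 sts.
Nearest multiple of 6 → 48.
6.5 inches = 16.51 cm; × 3.2 = 52.83 → 53 rows.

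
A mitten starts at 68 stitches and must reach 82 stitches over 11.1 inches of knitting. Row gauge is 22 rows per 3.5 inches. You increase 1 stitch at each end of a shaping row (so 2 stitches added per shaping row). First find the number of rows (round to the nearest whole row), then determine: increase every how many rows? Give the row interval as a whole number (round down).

Increase every 10th row.

Rows = 11.1 × 6.286 = 69.8 → 70 rows.
Stitches to add: 14 → 7 shaping rows (at 2 st each).
70 / 7 = 10.00 → every 10 rows.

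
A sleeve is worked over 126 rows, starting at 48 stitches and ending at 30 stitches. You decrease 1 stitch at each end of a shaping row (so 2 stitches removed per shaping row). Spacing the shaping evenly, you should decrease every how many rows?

Stitches to remove: |30 − 48| = 18.
Shaping rows needed: 18 / 2 = 9.
126 rows / 9 = every 14 rows.

Decrease every 14th row.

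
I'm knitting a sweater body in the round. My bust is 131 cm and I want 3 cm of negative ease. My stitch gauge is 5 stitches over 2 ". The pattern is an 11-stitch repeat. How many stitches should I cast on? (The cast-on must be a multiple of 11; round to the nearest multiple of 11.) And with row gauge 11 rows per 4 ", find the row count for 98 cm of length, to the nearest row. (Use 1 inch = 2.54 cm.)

Cast on 121 stitches; work 106 rows.

Finished = 131 − 3 = 128 cm.
128 cm × 1/2.54 = 50.39 inches.
5/2 = 2.5 sts per in; 50.39 × 2.5 = 125.98 sts.
Nearest multiple of 11 → 121.
98 cm = 38.58 inches; × 2.75 = 106.10 → 106 rows.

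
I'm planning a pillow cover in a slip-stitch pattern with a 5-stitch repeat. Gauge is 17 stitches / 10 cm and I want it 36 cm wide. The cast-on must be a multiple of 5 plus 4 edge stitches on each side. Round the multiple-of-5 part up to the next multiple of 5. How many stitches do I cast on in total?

17 / 10 = 1.7 sts per cm.
36 × 1.7 = 61.20 sts.
Less 8 edge sts → 53.20 for the repeat.
Next multiple of 5: 55.
Add back 8 edge sts → 63.

CO 63 sts.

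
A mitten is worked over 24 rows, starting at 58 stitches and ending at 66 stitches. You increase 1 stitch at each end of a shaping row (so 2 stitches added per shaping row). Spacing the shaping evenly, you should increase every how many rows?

Stitches to add: |66 − 58| = 8.
Shaping rows needed: 8 / 2 = 4.
24 rows / 4 = every 6 rows.

Increase every 6th row.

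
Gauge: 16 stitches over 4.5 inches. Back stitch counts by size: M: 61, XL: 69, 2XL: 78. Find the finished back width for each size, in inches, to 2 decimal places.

16/4.5 = 3.556 sts per in.
M: 61 / 3.556 = 17.156 → 17.16 in.
XL: 69 / 3.556 = 19.406 → 19.41 in.
2XL: 78 / 3.556 = 21.938 → 21.94 in.

M 17.16 inches; XL 19.41 inches; 2XL 21.94 inches.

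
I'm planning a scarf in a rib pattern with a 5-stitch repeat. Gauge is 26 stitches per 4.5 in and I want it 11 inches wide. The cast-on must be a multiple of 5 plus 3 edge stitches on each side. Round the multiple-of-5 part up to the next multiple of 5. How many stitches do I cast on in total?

26 / 4.5 = 5.778 sts per inch.
11 × 5.778 = 63.56 sts.
Less 6 edge sts → 57.56 for the repeat.
Next multiple of 5: 60.
Add back 6 edge sts → 66.

66 stitches.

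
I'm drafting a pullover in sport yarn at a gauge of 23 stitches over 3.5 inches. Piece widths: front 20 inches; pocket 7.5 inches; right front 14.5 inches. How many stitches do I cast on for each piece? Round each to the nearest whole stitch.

Rate = 23/3.5 = 6.571 sts per in.
front: 20 × 6.571 = 131.43 → 131.
pocket: 7.5 × 6.571 = 49.29 → 49.
right front: 14.5 × 6.571 = 95.29 → 95.

front 131; pocket 49; right front 95.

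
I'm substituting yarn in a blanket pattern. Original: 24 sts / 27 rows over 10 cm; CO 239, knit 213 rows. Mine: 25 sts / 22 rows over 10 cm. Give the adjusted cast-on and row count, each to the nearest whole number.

Stitches: 239 × 25/24 = 248.96 → 249.
Rows: 213 × 22/27 = 173.56 → 174.

Cast on 249 stitches; work 174 rows.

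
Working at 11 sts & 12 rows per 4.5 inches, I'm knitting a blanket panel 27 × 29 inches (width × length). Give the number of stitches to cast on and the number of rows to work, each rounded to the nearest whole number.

Stitch gauge = 11/4.5 = 2.444 sts/in; 27 × 2.444 = 66.00 → 66 sts.
Row gauge = 12/4.5 = 2.667 rows/in; 29 × 2.667 = 77.33 → 77 rows.

Cast on 66 stitches and work 77 rows.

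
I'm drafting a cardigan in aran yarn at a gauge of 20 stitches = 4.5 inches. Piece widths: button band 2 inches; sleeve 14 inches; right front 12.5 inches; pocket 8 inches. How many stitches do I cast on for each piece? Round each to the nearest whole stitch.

button band 9; sleeve 62; right front 56; pocket 36.

Rate = 20/4.5 = 4.444 sts per in.
button band: 2 × 4.444 = 8.89 → 9.
sleeve: 14 × 4.444 = 62.22 → 62.
right front: 12.5 × 4.444 = 55.56 → 56.
pocket: 8 × 4.444 = 35.56 → 36.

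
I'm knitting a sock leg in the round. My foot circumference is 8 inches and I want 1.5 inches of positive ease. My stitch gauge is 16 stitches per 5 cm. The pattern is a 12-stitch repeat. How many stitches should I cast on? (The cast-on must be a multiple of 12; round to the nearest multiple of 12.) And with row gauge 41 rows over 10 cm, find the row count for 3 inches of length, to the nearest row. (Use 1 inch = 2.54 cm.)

Finished = 8 + 1.5 = 9.5 inches.
9.5 inches × 2.54 = 24.13 cm.
16/5 = 3.2 sts per cm; 24.13 × 3.2 = 77.22 sts.
Nearest multiple of 12 → 72.
3 inches = 7.62 cm; × 4.1 = 31.24 → 31 rows.

Cast on 72 stitches; work 31 rows.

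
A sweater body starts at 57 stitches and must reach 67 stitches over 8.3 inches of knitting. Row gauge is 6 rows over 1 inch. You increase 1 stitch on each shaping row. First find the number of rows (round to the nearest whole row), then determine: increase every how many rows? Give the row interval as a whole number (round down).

Increase every 5th row.

Rows = 8.3 × 6 = 49.8 → 50 rows.
Stitches to add: 10 → 10 shaping rows (at 1 st each).
50 / 10 = 5.00 → every 5 rows.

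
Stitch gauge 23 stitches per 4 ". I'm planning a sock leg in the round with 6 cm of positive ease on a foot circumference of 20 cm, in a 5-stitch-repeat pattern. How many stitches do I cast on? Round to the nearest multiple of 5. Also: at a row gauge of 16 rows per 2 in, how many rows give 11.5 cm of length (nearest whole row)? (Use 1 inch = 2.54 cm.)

Cast on 60 stitches; work 36 rows.

Finished = 20 + 6 = 26 cm.
26 cm × 1/2.54 = 10.24 inches.
23/4 = 5.75 sts per in; 10.24 × 5.75 = 58.86 sts.
Nearest multiple of 5 → 60.
11.5 cm = 4.53 inches; × 8 = 36.22 → 36 rows.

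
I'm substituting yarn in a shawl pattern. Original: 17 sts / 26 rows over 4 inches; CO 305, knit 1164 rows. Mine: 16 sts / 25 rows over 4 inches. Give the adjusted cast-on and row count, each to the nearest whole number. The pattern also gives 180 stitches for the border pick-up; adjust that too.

Stitches: 305 × 16/17 = 287.06 → 287.
Rows: 1164 × 25/26 = 1119.23 → 1119.
border pick-up: 180 × 16/17 = 169.41 → 169.

Cast on 287 stitches; work 1119 rows; border pick-up 169 stitches.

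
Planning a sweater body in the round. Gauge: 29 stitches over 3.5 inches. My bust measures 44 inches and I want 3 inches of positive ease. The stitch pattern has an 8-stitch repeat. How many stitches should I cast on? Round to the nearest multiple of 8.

Cast on 392 stitches.

Finished = 44 + 3 = 47 inches.
29 / 3.5 = 8.286 sts/in.
47 × 8.286 = 389.43 sts.
Nearest multiple of 8: 392.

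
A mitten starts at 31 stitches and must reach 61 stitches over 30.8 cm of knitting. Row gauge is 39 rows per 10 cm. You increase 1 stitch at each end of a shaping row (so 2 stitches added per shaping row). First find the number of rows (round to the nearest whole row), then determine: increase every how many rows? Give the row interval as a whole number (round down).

Increase every 8th row.

Rows = 30.8 × 3.9 = 120.1 → 120 rows.
Stitches to add: 30 → 15 shaping rows (at 2 st each).
120 / 15 = 8.00 → every 8 rows.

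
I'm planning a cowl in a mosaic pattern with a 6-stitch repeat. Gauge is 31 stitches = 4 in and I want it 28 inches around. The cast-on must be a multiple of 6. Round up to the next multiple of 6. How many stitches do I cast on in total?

31 / 4 = 7.75 sts per inch.
28 × 7.75 = 217.00 sts.
Next multiple of 6: 222.

CO 222 sts.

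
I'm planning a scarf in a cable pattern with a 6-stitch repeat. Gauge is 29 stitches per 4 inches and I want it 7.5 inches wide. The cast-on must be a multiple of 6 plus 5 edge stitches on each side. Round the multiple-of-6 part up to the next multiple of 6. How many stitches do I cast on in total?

CO 58 sts.

29 / 4 = 7.25 sts per inch.
7.5 × 7.25 = 54.38 sts.
Less 10 edge sts → 44.38 for the repeat.
Next multiple of 6: 48.
Add back 10 edge sts → 58.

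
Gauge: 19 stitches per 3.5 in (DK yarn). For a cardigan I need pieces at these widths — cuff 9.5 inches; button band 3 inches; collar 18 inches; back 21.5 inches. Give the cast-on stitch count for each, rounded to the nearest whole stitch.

Rate = 19/3.5 = 5.429 sts per in.
cuff: 9.5 × 5.429 = 51.57 → 52.
button band: 3 × 5.429 = 16.29 → 16.
collar: 18 × 5.429 = 97.71 → 98.
back: 21.5 × 5.429 = 116.71 → 117.

cuff 52; button band 16; collar 98; back 117.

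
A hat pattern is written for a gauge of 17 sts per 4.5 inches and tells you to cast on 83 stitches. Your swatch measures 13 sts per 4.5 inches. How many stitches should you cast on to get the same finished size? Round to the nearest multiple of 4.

64 stitches.

Scale factor = 13 / 17 = 0.765.
83 × 13 / 17 = 63.47 sts.
→ 64 sts.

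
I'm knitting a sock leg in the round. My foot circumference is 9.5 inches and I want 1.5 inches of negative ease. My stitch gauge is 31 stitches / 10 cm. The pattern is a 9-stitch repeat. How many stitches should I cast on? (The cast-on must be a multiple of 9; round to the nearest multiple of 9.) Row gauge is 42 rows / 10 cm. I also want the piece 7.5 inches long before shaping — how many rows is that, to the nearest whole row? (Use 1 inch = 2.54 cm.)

Finished = 9.5 − 1.5 = 8 inches.
8 inches × 2.54 = 20.32 cm.
31/10 = 3.1 sts per cm; 20.32 × 3.1 = 62.99 sts.
Nearest multiple of 9 → 63.
7.5 inches = 19.05 cm; × 4.2 = 80.01 → 80 rows.

Cast on 63 stitches; work 80 rows.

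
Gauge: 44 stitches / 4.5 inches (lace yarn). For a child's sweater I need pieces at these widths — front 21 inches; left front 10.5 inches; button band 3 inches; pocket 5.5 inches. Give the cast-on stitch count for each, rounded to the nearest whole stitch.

front 205; left front 103; button band 29; pocket 54.

Rate = 44/4.5 = 9.778 sts per in.
front: 21 × 9.778 = 205.33 → 205.
left front: 10.5 × 9.778 = 102.67 → 103.
button band: 3 × 9.778 = 29.33 → 29.
pocket: 5.5 × 9.778 = 53.78 → 54.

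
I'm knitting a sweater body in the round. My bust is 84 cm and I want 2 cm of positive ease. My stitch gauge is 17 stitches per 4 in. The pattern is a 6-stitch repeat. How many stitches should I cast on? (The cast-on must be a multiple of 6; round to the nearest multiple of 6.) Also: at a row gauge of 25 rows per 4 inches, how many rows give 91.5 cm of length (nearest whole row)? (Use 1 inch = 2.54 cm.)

Cast on 144 stitches; work 225 rows.

Finished = 84 + 2 = 86 cm.
86 cm × 1/2.54 = 33.86 inches.
17/4 = 4.25 sts per in; 33.86 × 4.25 = 143.90 sts.
Nearest multiple of 6 → 144.
91.5 cm = 36.02 inches; × 6.25 = 225.15 → 225 rows.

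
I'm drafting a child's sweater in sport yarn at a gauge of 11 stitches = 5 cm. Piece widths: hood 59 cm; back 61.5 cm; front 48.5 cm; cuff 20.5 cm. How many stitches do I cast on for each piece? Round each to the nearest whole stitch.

hood 130; back 135; front 107; cuff 45.

Rate = 11/5 = 2.2 sts per cm.
hood: 59 × 2.2 = 129.80 → 130.
back: 61.5 × 2.2 = 135.30 → 135.
front: 48.5 × 2.2 = 106.70 → 107.
cuff: 20.5 × 2.2 = 45.10 → 45.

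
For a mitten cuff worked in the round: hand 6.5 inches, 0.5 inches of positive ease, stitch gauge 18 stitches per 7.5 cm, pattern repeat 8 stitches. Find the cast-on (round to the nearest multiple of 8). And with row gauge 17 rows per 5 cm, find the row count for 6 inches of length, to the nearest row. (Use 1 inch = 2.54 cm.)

Finished = 6.5 + 0.5 = 7 inches.
7 inches × 2.54 = 17.78 cm.
18/7.5 = 2.4 sts per cm; 17.78 × 2.4 = 42.67 sts.
Nearest multiple of 8 → 40.
6 inches = 15.24 cm; × 3.4 = 51.82 → 52 rows.

Cast on 40 stitches; work 52 rows.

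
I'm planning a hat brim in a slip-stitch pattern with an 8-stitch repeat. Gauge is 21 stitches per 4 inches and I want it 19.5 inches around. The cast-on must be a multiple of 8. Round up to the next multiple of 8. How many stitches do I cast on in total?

21 / 4 = 5.25 sts per inch.
19.5 × 5.25 = 102.38 sts.
Next multiple of 8: 104.

CO 104 sts.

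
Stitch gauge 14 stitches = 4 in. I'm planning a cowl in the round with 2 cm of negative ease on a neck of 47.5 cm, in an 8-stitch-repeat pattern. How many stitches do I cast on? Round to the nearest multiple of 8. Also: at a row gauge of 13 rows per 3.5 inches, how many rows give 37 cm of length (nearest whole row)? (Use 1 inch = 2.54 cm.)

Cast on 64 stitches; work 54 rows.

Finished = 47.5 − 2 = 45.5 cm.
45.5 cm × 1/2.54 = 17.91 inches.
14/4 = 3.5 sts per in; 17.91 × 3.5 = 62.70 sts.
Nearest multiple of 8 → 64.
37 cm = 14.57 inches; × 3.714 = 54.11 → 54 rows.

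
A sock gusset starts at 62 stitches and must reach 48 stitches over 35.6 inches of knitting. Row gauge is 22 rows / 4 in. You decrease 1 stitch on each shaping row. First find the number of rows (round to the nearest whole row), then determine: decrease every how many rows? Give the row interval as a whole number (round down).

Decrease every 14th row.

Rows = 35.6 × 5.5 = 195.8 → 196 rows.
Stitches to remove: 14 → 14 shaping rows (at 1 st each).
196 / 14 = 14.00 → every 14 rows.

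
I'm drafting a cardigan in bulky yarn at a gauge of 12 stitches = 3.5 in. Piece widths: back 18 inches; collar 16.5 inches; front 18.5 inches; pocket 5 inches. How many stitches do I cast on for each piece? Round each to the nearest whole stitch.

Rate = 12/3.5 = 3.429 sts per in.
back: 18 × 3.429 = 61.71 → 62.
collar: 16.5 × 3.429 = 56.57 → 57.
front: 18.5 × 3.429 = 63.43 → 63.
pocket: 5 × 3.429 = 17.14 → 17.

back 62; collar 57; front 63; pocket 17.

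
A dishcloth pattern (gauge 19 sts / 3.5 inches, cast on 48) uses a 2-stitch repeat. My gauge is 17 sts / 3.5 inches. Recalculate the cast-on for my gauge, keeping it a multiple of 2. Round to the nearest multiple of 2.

48 × 17 / 19 = 42.95.
Nearest multiple of 2: 42.

CO 42 sts.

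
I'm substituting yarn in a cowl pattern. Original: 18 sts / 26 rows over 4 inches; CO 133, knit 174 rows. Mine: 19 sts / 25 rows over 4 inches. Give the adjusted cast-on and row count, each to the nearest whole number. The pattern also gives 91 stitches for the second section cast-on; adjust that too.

Cast on 140 stitches; work 167 rows; second section cast-on 96 stitches.

Stitches: 133 × 19/18 = 140.39 → 140.
Rows: 174 × 25/26 = 167.31 → 167.
second section cast-on: 91 × 19/18 = 96.06 → 96.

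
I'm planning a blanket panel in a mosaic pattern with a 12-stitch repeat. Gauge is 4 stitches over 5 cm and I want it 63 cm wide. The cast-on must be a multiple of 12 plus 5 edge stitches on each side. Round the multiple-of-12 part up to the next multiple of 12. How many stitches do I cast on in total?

58 stitches.

4 / 5 = 0.8 sts per cm.
63 × 0.8 = 50.40 sts.
Less 10 edge sts → 40.40 for the repeat.
Next multiple of 12: 48.
Add back 10 edge sts → 58.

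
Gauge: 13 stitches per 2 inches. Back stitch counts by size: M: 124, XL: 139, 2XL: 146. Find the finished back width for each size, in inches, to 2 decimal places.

13/2 = 6.5 sts per in.
M: 124 / 6.5 = 19.077 → 19.08 in.
XL: 139 / 6.5 = 21.385 → 21.38 in.
2XL: 146 / 6.5 = 22.462 → 22.46 in.

M 19.08 inches; XL 21.38 inches; 2XL 22.46 inches.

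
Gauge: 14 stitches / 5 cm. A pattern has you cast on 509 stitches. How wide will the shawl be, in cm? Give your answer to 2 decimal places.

181.79 cm.

14 stitches / 5 cm = 2.8 stitches per cm.
509 / 2.8 = 181.786 cm.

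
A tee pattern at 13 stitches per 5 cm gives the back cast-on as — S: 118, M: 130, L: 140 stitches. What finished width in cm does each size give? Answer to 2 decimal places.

S 45.38 cm; M 50.00 cm; L 53.85 cm.

13/5 = 2.6 sts per cm.
S: 118 / 2.6 = 45.385 → 45.38 cm.
M: 130 / 2.6 = 50.000 → 50.00 cm.
L: 140 / 2.6 = 53.846 → 53.85 cm.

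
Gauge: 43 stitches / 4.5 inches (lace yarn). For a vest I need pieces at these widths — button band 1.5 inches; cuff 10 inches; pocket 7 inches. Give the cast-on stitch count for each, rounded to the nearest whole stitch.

button band 14; cuff 96; pocket 67.

Rate = 43/4.5 = 9.556 sts per in.
button band: 1.5 × 9.556 = 14.33 → 14.
cuff: 10 × 9.556 = 95.56 → 96.
pocket: 7 × 9.556 = 66.89 → 67.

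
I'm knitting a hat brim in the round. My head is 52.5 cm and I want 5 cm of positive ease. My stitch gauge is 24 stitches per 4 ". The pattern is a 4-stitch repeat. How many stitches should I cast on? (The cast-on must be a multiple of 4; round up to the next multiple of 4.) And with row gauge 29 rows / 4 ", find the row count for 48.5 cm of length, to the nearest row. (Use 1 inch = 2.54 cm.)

Finished = 52.5 + 5 = 57.5 cm.
57.5 cm × 1/2.54 = 22.64 inches.
24/4 = 6 sts per in; 22.64 × 6 = 135.83 sts.
Next multiple of 4 → 136.
48.5 cm = 19.09 inches; × 7.25 = 138.44 → 138 rows.

Cast on 136 stitches; work 138 rows.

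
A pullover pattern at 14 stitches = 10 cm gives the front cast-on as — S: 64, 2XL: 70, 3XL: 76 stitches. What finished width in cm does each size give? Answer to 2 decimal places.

S 45.71 cm; 2XL 50.00 cm; 3XL 54.29 cm.

14/10 = 1.4 sts per cm.
S: 64 / 1.4 = 45.714 → 45.71 cm.
2XL: 70 / 1.4 = 50.000 → 50.00 cm.
3XL: 76 / 1.4 = 54.286 → 54.29 cm.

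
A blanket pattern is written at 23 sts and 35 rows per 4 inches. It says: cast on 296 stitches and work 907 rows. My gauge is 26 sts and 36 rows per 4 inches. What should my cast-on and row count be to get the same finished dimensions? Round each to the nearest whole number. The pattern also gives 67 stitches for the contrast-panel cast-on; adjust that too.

Stitches: 296 × 26/23 = 334.61 → 335.
Rows: 907 × 36/35 = 932.91 → 933.
contrast-panel cast-on: 67 × 26/23 = 75.74 → 76.

Cast on 335 stitches; work 933 rows; contrast-panel cast-on 76 stitches.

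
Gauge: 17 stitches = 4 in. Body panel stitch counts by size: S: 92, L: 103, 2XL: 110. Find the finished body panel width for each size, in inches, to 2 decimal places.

S 21.65 inches; L 24.24 inches; 2XL 25.88 inches.

17/4 = 4.25 sts per in.
S: 92 / 4.25 = 21.647 → 21.65 in.
L: 103 / 4.25 = 24.235 → 24.24 in.
2XL: 110 / 4.25 = 25.882 → 25.88 in.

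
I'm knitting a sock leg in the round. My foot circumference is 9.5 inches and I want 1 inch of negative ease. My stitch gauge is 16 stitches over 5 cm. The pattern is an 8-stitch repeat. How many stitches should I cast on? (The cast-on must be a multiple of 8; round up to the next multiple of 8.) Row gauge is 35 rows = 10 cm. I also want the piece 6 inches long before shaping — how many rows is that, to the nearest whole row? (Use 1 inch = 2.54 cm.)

Finished = 9.5 − 1 = 8.5 inches.
8.5 inches × 2.54 = 21.59 cm.
16/5 = 3.2 sts per cm; 21.59 × 3.2 = 69.09 sts.
Next multiple of 8 → 72.
6 inches = 15.24 cm; × 3.5 = 53.34 → 53 rows.

Cast on 72 stitches; work 53 rows.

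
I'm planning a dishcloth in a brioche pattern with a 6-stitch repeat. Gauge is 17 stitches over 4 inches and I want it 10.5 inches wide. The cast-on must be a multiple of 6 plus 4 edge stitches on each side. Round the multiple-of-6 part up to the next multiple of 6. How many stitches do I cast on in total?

17 / 4 = 4.25 sts per inch.
10.5 × 4.25 = 44.62 sts.
Less 8 edge sts → 36.62 for the repeat.
Next multiple of 6: 42.
Add back 8 edge sts → 50.

Cast on 50 stitches.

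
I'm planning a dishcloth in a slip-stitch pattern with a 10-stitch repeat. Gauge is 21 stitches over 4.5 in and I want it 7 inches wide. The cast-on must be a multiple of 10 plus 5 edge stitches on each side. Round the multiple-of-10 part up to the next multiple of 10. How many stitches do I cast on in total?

21 / 4.5 = 4.667 sts per inch.
7 × 4.667 = 32.67 sts.
Less 10 edge sts → 22.67 for the repeat.
Next multiple of 10: 30.
Add back 10 edge sts → 40.

CO 40 sts.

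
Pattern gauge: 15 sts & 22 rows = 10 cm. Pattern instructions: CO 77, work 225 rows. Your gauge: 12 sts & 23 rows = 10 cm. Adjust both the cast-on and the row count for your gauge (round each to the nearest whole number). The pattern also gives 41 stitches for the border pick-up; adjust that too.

Stitches: 77 × 12/15 = 61.60 → 62.
Rows: 225 × 23/22 = 235.23 → 235.
border pick-up: 41 × 12/15 = 32.80 → 33.

Cast on 62 stitches; work 235 rows; border pick-up 33 stitches.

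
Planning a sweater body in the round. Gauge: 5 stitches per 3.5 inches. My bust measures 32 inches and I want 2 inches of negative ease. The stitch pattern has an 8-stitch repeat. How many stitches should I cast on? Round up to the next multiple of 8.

Finished = 32 − 2 = 30 inches.
5 / 3.5 = 1.429 sts/in.
30 × 1.429 = 42.86 sts.
Next multiple of 8: 48.

48 stitches.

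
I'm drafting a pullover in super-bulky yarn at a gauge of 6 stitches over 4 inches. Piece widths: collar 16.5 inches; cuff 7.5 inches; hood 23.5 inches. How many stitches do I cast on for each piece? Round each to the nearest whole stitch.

Rate = 6/4 = 1.5 sts per in.
collar: 16.5 × 1.5 = 24.75 → 25.
cuff: 7.5 × 1.5 = 11.25 → 11.
hood: 23.5 × 1.5 = 35.25 → 35.

collar 25; cuff 11; hood 35.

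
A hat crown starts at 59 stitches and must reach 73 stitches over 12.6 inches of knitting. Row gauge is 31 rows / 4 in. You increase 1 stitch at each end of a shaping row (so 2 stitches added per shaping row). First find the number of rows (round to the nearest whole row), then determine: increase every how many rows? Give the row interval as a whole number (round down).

Rows = 12.6 × 7.75 = 97.6 → 98 rows.
Stitches to add: 14 → 7 shaping rows (at 2 st each).
98 / 7 = 14.00 → every 14 rows.

Increase every 14th row.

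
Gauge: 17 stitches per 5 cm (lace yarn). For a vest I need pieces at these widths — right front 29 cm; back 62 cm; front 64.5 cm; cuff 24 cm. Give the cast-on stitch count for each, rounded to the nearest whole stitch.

Rate = 17/5 = 3.4 sts per cm.
right front: 29 × 3.4 = 98.60 → 99.
back: 62 × 3.4 = 210.80 → 211.
front: 64.5 × 3.4 = 219.30 → 219.
cuff: 24 × 3.4 = 81.60 → 82.

right front 99; back 211; front 219; cuff 82.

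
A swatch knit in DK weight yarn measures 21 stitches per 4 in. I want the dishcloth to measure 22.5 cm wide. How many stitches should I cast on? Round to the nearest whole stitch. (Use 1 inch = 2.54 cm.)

47 stitches.

22.5 cm = 8.86 in.
21 stitches / 4 in = 5.25 stitches per inch.
8.86 × 5.25 = 46.51 stitches.
Round to nearest → 47.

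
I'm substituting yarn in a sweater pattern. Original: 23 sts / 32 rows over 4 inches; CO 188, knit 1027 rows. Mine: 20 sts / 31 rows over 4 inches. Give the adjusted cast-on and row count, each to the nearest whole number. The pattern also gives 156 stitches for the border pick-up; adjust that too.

Stitches: 188 × 20/23 = 163.48 → 163.
Rows: 1027 × 31/32 = 994.91 → 995.
border pick-up: 156 × 20/23 = 135.65 → 136.

Cast on 163 stitches; work 995 rows; border pick-up 136 stitches.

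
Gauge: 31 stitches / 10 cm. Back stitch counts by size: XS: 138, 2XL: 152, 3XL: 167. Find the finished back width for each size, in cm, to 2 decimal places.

XS 44.52 cm; 2XL 49.03 cm; 3XL 53.87 cm.

31/10 = 3.1 sts per cm.
XS: 138 / 3.1 = 44.516 → 44.52 cm.
2XL: 152 / 3.1 = 49.032 → 49.03 cm.
3XL: 167 / 3.1 = 53.871 → 53.87 cm.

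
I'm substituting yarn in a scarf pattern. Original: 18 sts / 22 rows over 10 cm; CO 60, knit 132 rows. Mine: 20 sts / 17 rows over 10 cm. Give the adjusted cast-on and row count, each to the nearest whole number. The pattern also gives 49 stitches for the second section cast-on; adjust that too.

Stitches: 60 × 20/18 = 66.67 → 67.
Rows: 132 × 17/22 = 102.00 → 102.
second section cast-on: 49 × 20/18 = 54.44 → 54.

Cast on 67 stitches; work 102 rows; second section cast-on 54 stitches.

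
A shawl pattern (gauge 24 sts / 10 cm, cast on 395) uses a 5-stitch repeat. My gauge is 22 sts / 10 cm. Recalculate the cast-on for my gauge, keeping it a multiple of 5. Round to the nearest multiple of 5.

395 × 22 / 24 = 362.08.
Nearest multiple of 5: 360.

CO 360 sts.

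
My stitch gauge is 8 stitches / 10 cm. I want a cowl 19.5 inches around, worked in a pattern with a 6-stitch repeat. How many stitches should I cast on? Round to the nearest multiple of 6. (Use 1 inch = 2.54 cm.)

42 stitches.

19.5 in = 19.5 × 2.54 = 49.53 cm.
8 / 10 = 0.8 sts/cm.
49.53 × 0.8 = 39.62 sts.
→ 42.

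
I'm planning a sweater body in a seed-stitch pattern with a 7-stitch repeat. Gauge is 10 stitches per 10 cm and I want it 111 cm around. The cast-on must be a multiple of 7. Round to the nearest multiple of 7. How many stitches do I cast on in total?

112 stitches.

10 / 10 = 1 sts per cm.
111 × 1 = 111.00 sts.
Nearest multiple of 7: 112.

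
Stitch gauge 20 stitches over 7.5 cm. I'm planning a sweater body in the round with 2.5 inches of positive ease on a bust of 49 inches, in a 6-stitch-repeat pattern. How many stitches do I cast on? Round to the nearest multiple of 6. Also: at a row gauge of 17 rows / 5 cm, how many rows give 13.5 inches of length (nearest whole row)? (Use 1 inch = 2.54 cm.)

Cast on 348 stitches; work 117 rows.

Finished = 49 + 2.5 = 51.5 inches.
51.5 inches × 2.54 = 130.81 cm.
20/7.5 = 2.667 sts per cm; 130.81 × 2.667 = 348.83 sts.
Nearest multiple of 6 → 348.
13.5 inches = 34.29 cm; × 3.4 = 116.59 → 117 rows.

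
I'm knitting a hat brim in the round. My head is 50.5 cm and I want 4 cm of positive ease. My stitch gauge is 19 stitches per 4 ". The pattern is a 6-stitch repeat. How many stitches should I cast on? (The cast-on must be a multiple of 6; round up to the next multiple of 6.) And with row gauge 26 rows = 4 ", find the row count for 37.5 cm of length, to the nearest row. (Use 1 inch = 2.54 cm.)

Finished = 50.5 + 4 = 54.5 cm.
54.5 cm × 1/2.54 = 21.46 inches.
19/4 = 4.75 sts per in; 21.46 × 4.75 = 101.92 sts.
Next multiple of 6 → 102.
37.5 cm = 14.76 inches; × 6.5 = 95.96 → 96 rows.

Cast on 102 stitches; work 96 rows.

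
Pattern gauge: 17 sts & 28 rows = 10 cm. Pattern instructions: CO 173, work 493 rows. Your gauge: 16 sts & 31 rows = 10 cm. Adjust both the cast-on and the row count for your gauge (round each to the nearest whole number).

Stitches: 173 × 16/17 = 162.82 → 163.
Rows: 493 × 31/28 = 545.82 → 546.

Cast on 163 stitches; work 546 rows.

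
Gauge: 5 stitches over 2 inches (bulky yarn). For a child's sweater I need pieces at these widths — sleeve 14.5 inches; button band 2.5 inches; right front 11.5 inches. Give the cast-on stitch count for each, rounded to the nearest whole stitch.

sleeve 36; button band 6; right front 29.

Rate = 5/2 = 2.5 sts per in.
sleeve: 14.5 × 2.5 = 36.25 → 36.
button band: 2.5 × 2.5 = 6.25 → 6.
right front: 11.5 × 2.5 = 28.75 → 29.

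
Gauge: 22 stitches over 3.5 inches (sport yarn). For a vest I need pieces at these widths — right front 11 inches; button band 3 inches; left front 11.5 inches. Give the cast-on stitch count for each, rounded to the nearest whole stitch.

Rate = 22/3.5 = 6.286 sts per in.
right front: 11 × 6.286 = 69.14 → 69.
button band: 3 × 6.286 = 18.86 → 19.
left front: 11.5 × 6.286 = 72.29 → 72.

right front 69; button band 19; left front 72.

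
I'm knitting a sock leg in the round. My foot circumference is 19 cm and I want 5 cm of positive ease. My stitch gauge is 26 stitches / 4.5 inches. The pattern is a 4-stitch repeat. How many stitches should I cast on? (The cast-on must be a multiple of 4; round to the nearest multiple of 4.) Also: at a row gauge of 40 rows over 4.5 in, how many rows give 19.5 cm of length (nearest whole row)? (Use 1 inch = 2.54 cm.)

Finished = 19 + 5 = 24 cm.
24 cm × 1/2.54 = 9.45 inches.
26/4.5 = 5.778 sts per in; 9.45 × 5.778 = 54.59 sts.
Nearest multiple of 4 → 56.
19.5 cm = 7.68 inches; × 8.889 = 68.24 → 68 rows.

Cast on 56 stitches; work 68 rows.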